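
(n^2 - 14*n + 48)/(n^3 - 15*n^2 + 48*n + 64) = (n - 6)/(n^2 - 7*n - 8)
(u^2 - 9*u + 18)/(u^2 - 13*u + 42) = (u - 3)/(u - 7)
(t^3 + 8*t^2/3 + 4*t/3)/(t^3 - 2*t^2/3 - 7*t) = (3*t^2 + 8*t + 4)/(3*t^2 - 2*t - 21)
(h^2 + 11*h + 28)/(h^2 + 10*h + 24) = (h + 7)/(h + 6)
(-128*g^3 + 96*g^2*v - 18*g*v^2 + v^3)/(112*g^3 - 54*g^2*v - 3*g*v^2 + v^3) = (-8*g + v)/(7*g + v)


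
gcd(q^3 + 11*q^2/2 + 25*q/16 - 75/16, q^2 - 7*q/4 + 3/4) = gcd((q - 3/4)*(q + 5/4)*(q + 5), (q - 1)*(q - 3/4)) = q - 3/4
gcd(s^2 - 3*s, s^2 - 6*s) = s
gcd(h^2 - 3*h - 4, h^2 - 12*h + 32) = h - 4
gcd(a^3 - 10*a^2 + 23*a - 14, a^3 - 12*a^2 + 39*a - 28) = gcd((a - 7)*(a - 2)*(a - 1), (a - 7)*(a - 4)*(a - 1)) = a^2 - 8*a + 7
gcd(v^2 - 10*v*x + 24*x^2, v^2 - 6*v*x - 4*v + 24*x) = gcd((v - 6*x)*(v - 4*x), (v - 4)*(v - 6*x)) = -v + 6*x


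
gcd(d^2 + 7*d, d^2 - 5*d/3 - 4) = 1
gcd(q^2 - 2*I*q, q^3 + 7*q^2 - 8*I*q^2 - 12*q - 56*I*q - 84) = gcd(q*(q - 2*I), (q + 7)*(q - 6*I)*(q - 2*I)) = q - 2*I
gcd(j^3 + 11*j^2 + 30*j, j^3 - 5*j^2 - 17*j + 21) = 1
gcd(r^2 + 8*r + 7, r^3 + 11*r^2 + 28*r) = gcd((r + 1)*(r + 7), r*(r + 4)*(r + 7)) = r + 7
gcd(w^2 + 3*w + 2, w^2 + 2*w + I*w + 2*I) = w + 2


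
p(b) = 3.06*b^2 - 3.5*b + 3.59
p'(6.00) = 33.22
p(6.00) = 92.75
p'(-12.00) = -76.94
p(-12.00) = 486.23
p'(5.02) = 27.22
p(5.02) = 63.13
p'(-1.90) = -15.13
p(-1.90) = 21.29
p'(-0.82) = -8.52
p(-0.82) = 8.52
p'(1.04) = 2.86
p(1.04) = 3.26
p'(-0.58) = -7.05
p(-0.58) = 6.65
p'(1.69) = 6.84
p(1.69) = 6.41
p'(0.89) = 1.95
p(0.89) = 2.90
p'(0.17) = -2.46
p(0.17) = 3.08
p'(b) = 6.12*b - 3.5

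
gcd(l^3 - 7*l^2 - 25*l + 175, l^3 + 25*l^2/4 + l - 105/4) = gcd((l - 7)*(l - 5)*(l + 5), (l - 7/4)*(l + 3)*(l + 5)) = l + 5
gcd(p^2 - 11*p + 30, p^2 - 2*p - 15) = p - 5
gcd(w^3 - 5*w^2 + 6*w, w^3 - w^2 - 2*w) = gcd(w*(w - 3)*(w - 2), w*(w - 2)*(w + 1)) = w^2 - 2*w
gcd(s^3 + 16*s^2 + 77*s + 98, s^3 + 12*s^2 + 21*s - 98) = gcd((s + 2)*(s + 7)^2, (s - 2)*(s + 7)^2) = s^2 + 14*s + 49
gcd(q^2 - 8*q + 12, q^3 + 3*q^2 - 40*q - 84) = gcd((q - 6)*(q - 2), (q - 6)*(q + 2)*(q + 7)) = q - 6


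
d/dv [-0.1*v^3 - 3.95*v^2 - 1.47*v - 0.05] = -0.3*v^2 - 7.9*v - 1.47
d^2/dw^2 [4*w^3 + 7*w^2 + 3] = 24*w + 14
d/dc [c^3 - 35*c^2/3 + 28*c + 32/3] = 3*c^2 - 70*c/3 + 28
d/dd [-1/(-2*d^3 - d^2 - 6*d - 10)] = 2*(-3*d^2 - d - 3)/(2*d^3 + d^2 + 6*d + 10)^2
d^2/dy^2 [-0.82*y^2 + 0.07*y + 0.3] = -1.64000000000000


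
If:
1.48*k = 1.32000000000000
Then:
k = 0.89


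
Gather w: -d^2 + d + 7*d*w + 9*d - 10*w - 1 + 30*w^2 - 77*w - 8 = -d^2 + 10*d + 30*w^2 + w*(7*d - 87) - 9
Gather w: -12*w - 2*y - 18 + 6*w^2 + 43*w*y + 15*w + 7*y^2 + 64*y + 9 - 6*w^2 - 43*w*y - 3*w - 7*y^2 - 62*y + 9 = 0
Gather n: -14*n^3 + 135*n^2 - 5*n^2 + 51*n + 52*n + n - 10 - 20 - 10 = -14*n^3 + 130*n^2 + 104*n - 40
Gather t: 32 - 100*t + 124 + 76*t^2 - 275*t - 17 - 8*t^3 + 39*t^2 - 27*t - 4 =-8*t^3 + 115*t^2 - 402*t + 135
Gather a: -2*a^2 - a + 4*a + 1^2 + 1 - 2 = -2*a^2 + 3*a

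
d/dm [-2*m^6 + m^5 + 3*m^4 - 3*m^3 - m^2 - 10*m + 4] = -12*m^5 + 5*m^4 + 12*m^3 - 9*m^2 - 2*m - 10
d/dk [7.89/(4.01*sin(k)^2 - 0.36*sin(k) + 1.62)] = (2.8404 - 63.2778*sin(k))*cos(k)/(4.01*sin(k)^2 - 0.36*sin(k) + 1.62)^2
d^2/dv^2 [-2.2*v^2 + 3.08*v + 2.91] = -4.40000000000000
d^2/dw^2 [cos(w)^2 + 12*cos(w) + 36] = -12*cos(w) - 2*cos(2*w)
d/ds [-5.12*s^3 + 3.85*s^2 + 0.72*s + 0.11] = -15.36*s^2 + 7.7*s + 0.72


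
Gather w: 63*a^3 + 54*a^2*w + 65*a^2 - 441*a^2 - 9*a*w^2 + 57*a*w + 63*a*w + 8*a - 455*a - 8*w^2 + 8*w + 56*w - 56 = 63*a^3 - 376*a^2 - 447*a + w^2*(-9*a - 8) + w*(54*a^2 + 120*a + 64) - 56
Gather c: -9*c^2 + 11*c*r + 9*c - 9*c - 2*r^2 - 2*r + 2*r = -9*c^2 + 11*c*r - 2*r^2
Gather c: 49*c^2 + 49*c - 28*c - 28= 49*c^2 + 21*c - 28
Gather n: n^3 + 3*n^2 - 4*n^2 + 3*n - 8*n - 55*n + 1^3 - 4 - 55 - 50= n^3 - n^2 - 60*n - 108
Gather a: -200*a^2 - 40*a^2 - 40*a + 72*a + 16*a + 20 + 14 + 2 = -240*a^2 + 48*a + 36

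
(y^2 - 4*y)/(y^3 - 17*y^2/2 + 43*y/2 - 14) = 2*y/(2*y^2 - 9*y + 7)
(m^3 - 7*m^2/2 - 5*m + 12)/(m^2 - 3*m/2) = m - 2 - 8/m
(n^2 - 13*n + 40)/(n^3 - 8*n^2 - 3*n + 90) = (n - 8)/(n^2 - 3*n - 18)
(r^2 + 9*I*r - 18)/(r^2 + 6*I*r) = (r + 3*I)/r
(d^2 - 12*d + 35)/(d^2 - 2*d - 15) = (d - 7)/(d + 3)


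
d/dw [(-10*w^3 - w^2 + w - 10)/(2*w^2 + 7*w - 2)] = (-20*w^4 - 140*w^3 + 51*w^2 + 44*w + 68)/(4*w^4 + 28*w^3 + 41*w^2 - 28*w + 4)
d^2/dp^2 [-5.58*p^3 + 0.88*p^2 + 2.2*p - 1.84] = 1.76 - 33.48*p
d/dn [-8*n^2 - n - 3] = -16*n - 1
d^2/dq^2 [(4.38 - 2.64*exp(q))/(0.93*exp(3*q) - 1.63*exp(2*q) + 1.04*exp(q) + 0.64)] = (-9.13334399999999*exp(6*q) + 46.100286*exp(5*q) - 69.836646*exp(4*q) + 70.973496*exp(3*q) - 62.262*exp(2*q) + 24.771456*exp(q) - 3.996672)*exp(q)/(0.804357*exp(9*q) - 4.229361*exp(8*q) + 10.111239*exp(7*q) - 12.129355*exp(6*q) + 5.486136*exp(5*q) + 3.526272*exp(4*q) - 4.24192*exp(3*q) + 0.0737280000000005*exp(2*q) + 1.277952*exp(q) + 0.262144)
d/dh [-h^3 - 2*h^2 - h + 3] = -3*h^2 - 4*h - 1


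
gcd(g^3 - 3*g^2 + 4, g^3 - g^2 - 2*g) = g^2 - g - 2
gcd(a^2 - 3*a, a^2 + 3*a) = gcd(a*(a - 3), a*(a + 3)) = a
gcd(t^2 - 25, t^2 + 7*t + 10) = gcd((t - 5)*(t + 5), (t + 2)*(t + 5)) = t + 5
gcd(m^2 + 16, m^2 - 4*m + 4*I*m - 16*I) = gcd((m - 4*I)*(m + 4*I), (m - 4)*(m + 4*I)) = m + 4*I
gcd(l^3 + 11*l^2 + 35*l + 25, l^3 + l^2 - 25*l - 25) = l^2 + 6*l + 5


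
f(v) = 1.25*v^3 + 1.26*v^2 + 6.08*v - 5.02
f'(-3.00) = 32.27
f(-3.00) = -45.67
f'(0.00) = 6.08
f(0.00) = -5.02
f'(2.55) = 36.89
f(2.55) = 39.40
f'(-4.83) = 81.39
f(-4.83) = -145.84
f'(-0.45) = 5.71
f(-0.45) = -7.61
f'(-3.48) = 42.72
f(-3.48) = -63.60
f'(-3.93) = 54.09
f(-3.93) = -85.33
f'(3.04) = 48.40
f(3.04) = 60.23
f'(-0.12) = 5.83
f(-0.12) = -5.73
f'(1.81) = 22.93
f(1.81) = 17.52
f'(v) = 3.75*v^2 + 2.52*v + 6.08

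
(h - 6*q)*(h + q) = h^2 - 5*h*q - 6*q^2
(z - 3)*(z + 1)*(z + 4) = z^3 + 2*z^2 - 11*z - 12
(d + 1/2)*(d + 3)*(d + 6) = d^3 + 19*d^2/2 + 45*d/2 + 9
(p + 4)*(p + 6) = p^2 + 10*p + 24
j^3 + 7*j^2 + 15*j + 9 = (j + 1)*(j + 3)^2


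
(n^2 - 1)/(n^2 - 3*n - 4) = (n - 1)/(n - 4)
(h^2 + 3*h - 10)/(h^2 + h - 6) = (h + 5)/(h + 3)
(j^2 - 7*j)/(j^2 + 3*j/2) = 2*(j - 7)/(2*j + 3)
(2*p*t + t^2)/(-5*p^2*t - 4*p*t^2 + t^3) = (-2*p - t)/(5*p^2 + 4*p*t - t^2)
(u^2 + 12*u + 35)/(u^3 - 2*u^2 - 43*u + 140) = (u + 5)/(u^2 - 9*u + 20)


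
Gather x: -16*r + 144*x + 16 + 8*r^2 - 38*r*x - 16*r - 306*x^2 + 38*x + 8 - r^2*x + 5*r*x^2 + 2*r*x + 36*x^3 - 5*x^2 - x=8*r^2 - 32*r + 36*x^3 + x^2*(5*r - 311) + x*(-r^2 - 36*r + 181) + 24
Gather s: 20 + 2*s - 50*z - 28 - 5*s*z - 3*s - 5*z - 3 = s*(-5*z - 1) - 55*z - 11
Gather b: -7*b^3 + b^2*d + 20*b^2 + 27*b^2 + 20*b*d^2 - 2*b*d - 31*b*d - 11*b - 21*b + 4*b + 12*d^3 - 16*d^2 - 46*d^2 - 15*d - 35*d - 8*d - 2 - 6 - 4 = -7*b^3 + b^2*(d + 47) + b*(20*d^2 - 33*d - 28) + 12*d^3 - 62*d^2 - 58*d - 12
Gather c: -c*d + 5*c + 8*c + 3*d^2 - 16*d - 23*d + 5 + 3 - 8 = c*(13 - d) + 3*d^2 - 39*d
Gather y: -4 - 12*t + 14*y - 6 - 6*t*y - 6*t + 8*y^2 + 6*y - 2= -18*t + 8*y^2 + y*(20 - 6*t) - 12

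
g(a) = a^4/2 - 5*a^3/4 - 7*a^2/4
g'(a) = 2*a^3 - 15*a^2/4 - 7*a/2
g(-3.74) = 138.74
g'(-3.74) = -143.99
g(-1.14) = 0.42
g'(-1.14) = -3.85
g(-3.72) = 135.88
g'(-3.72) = -141.83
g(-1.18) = 0.59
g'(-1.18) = -4.38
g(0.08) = -0.01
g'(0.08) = -0.30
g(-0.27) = -0.10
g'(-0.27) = 0.63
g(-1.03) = 0.07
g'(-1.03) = -2.56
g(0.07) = -0.01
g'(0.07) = -0.26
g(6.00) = 315.00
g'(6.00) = 276.00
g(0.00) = 0.00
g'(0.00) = 0.00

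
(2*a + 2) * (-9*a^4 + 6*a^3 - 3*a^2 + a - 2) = -18*a^5 - 6*a^4 + 6*a^3 - 4*a^2 - 2*a - 4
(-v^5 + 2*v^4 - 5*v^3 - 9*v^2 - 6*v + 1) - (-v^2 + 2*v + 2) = -v^5 + 2*v^4 - 5*v^3 - 8*v^2 - 8*v - 1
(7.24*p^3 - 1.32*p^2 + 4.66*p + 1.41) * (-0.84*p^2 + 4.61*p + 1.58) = -6.0816*p^5 + 34.4852*p^4 + 1.4396*p^3 + 18.2126*p^2 + 13.8629*p + 2.2278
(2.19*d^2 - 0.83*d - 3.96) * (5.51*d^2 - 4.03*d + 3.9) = 12.0669*d^4 - 13.399*d^3 - 9.9337*d^2 + 12.7218*d - 15.444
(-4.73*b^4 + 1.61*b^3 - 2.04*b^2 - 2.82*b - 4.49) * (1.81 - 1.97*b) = 9.3181*b^5 - 11.733*b^4 + 6.9329*b^3 + 1.863*b^2 + 3.7411*b - 8.1269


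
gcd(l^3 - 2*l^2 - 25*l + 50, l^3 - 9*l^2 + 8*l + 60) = l - 5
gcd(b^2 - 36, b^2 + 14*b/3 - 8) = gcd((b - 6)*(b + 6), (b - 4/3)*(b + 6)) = b + 6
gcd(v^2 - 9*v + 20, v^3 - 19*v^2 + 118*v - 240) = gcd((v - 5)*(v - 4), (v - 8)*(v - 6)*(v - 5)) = v - 5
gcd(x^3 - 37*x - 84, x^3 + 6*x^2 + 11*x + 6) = x + 3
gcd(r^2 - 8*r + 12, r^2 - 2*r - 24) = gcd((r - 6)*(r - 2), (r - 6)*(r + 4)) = r - 6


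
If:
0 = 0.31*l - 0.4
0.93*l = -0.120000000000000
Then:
No Solution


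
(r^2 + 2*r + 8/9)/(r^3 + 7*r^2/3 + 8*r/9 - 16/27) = 3*(3*r + 2)/(9*r^2 + 9*r - 4)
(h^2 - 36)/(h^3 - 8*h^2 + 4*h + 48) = (h + 6)/(h^2 - 2*h - 8)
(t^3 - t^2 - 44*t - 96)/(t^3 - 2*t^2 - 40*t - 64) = (t + 3)/(t + 2)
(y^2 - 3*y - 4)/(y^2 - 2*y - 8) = (y + 1)/(y + 2)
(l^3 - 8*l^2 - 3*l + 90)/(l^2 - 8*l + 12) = (l^2 - 2*l - 15)/(l - 2)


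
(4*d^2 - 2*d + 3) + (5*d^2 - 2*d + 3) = 9*d^2 - 4*d + 6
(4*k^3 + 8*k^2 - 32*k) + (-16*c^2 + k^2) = -16*c^2 + 4*k^3 + 9*k^2 - 32*k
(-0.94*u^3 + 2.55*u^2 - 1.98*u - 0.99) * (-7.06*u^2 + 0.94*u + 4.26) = 6.6364*u^5 - 18.8866*u^4 + 12.3714*u^3 + 15.9912*u^2 - 9.3654*u - 4.2174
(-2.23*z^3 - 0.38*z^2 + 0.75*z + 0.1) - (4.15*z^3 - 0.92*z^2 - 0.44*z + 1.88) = -6.38*z^3 + 0.54*z^2 + 1.19*z - 1.78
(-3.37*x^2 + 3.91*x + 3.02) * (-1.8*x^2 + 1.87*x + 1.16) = 6.066*x^4 - 13.3399*x^3 - 2.0335*x^2 + 10.183*x + 3.5032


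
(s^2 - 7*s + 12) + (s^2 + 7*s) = 2*s^2 + 12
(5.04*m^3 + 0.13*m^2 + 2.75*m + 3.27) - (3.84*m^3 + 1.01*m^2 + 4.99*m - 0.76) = 1.2*m^3 - 0.88*m^2 - 2.24*m + 4.03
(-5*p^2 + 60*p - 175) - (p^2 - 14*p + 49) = -6*p^2 + 74*p - 224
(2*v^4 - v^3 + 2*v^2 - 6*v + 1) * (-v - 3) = -2*v^5 - 5*v^4 + v^3 + 17*v - 3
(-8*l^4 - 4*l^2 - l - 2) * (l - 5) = -8*l^5 + 40*l^4 - 4*l^3 + 19*l^2 + 3*l + 10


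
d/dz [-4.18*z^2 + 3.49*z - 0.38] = 3.49 - 8.36*z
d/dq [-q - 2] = -1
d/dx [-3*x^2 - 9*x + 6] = -6*x - 9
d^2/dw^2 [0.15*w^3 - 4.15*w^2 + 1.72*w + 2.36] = 0.9*w - 8.3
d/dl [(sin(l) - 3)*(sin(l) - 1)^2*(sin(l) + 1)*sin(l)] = (5*sin(l)^4 - 16*sin(l)^3 + 6*sin(l)^2 + 8*sin(l) - 3)*cos(l)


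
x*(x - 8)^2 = x^3 - 16*x^2 + 64*x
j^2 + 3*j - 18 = (j - 3)*(j + 6)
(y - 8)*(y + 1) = y^2 - 7*y - 8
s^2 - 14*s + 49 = (s - 7)^2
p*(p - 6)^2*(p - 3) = p^4 - 15*p^3 + 72*p^2 - 108*p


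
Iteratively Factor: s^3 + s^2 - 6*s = (s)*(s^2 + s - 6) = s*(s + 3)*(s - 2)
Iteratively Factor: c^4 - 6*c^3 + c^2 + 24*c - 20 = (c + 2)*(c^3 - 8*c^2 + 17*c - 10) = (c - 2)*(c + 2)*(c^2 - 6*c + 5) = (c - 5)*(c - 2)*(c + 2)*(c - 1)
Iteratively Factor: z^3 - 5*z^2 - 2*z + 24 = (z - 4)*(z^2 - z - 6) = (z - 4)*(z - 3)*(z + 2)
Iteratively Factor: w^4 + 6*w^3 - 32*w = (w + 4)*(w^3 + 2*w^2 - 8*w) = w*(w + 4)*(w^2 + 2*w - 8) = w*(w - 2)*(w + 4)*(w + 4)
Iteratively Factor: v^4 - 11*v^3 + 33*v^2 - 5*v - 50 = (v - 5)*(v^3 - 6*v^2 + 3*v + 10) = (v - 5)^2*(v^2 - v - 2) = (v - 5)^2*(v - 2)*(v + 1)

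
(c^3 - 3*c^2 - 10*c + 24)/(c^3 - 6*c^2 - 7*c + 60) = (c - 2)/(c - 5)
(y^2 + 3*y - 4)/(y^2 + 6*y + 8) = (y - 1)/(y + 2)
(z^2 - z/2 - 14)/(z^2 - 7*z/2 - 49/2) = (z - 4)/(z - 7)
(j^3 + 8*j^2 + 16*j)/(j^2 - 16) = j*(j + 4)/(j - 4)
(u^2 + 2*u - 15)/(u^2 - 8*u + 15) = (u + 5)/(u - 5)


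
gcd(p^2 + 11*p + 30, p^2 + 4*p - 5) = p + 5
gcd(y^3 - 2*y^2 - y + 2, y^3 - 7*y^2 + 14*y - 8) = y^2 - 3*y + 2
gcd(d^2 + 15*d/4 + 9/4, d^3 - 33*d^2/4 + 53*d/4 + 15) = d + 3/4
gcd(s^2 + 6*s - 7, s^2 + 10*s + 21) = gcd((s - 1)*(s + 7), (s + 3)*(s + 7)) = s + 7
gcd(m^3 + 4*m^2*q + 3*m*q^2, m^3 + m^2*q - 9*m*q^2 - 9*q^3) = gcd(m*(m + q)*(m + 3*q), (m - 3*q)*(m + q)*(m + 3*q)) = m^2 + 4*m*q + 3*q^2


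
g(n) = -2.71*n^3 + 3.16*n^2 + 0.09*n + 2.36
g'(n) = -8.13*n^2 + 6.32*n + 0.09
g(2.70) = -27.70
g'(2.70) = -42.11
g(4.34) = -159.26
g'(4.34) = -125.61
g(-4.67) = 346.86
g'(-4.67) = -206.73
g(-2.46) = 61.61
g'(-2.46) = -64.66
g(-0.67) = 4.53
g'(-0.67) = -7.79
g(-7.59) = 1368.65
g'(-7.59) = -516.23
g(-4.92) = 401.16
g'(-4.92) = -227.80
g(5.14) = -281.70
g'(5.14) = -182.22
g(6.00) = -468.70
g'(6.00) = -254.67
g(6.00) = -468.70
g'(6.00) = -254.67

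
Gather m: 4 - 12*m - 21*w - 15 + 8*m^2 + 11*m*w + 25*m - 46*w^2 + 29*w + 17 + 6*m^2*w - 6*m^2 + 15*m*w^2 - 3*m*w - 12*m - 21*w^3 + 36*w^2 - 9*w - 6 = m^2*(6*w + 2) + m*(15*w^2 + 8*w + 1) - 21*w^3 - 10*w^2 - w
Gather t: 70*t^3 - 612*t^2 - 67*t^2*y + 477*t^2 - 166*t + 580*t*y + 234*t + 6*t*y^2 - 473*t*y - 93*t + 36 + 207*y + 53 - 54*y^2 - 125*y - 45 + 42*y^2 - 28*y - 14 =70*t^3 + t^2*(-67*y - 135) + t*(6*y^2 + 107*y - 25) - 12*y^2 + 54*y + 30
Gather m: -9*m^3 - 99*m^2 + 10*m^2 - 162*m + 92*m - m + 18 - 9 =-9*m^3 - 89*m^2 - 71*m + 9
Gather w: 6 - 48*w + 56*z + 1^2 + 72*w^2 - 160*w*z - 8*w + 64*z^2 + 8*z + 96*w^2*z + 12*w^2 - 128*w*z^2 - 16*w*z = w^2*(96*z + 84) + w*(-128*z^2 - 176*z - 56) + 64*z^2 + 64*z + 7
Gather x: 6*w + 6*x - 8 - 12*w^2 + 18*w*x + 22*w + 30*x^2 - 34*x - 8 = -12*w^2 + 28*w + 30*x^2 + x*(18*w - 28) - 16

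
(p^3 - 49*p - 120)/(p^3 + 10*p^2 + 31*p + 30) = (p - 8)/(p + 2)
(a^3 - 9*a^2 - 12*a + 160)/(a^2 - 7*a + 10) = (a^2 - 4*a - 32)/(a - 2)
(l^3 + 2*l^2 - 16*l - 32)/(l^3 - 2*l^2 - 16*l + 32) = (l + 2)/(l - 2)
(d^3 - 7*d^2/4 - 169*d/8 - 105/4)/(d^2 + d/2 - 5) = (4*d^2 - 17*d - 42)/(4*(d - 2))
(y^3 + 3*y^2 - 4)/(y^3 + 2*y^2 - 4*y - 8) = (y - 1)/(y - 2)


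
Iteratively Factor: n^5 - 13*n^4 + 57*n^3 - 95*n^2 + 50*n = (n - 2)*(n^4 - 11*n^3 + 35*n^2 - 25*n) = (n - 2)*(n - 1)*(n^3 - 10*n^2 + 25*n) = (n - 5)*(n - 2)*(n - 1)*(n^2 - 5*n) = n*(n - 5)*(n - 2)*(n - 1)*(n - 5)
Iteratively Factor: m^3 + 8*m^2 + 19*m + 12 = (m + 1)*(m^2 + 7*m + 12) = (m + 1)*(m + 4)*(m + 3)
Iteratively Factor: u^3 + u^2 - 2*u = (u)*(u^2 + u - 2) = u*(u + 2)*(u - 1)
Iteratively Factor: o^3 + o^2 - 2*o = (o - 1)*(o^2 + 2*o) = (o - 1)*(o + 2)*(o)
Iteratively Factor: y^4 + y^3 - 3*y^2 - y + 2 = (y + 2)*(y^3 - y^2 - y + 1) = (y + 1)*(y + 2)*(y^2 - 2*y + 1) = (y - 1)*(y + 1)*(y + 2)*(y - 1)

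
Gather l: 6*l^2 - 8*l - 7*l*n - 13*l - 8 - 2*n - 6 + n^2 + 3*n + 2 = 6*l^2 + l*(-7*n - 21) + n^2 + n - 12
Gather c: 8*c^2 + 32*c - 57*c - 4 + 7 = 8*c^2 - 25*c + 3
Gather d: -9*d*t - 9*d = d*(-9*t - 9)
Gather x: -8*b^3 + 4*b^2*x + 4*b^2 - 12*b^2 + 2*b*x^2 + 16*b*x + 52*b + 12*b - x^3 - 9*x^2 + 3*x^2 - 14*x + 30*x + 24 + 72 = -8*b^3 - 8*b^2 + 64*b - x^3 + x^2*(2*b - 6) + x*(4*b^2 + 16*b + 16) + 96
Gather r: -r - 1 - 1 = -r - 2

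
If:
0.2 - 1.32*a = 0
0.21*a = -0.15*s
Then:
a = 0.15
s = -0.21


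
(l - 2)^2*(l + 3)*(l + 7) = l^4 + 6*l^3 - 15*l^2 - 44*l + 84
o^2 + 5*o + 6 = (o + 2)*(o + 3)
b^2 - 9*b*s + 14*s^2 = (b - 7*s)*(b - 2*s)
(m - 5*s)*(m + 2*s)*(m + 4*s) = m^3 + m^2*s - 22*m*s^2 - 40*s^3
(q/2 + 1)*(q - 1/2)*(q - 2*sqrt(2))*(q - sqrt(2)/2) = q^4/2 - 5*sqrt(2)*q^3/4 + 3*q^3/4 - 15*sqrt(2)*q^2/8 + q^2/2 + 3*q/2 + 5*sqrt(2)*q/4 - 1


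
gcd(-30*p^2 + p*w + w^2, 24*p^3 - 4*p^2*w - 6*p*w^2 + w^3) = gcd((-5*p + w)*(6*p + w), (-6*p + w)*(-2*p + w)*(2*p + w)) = 1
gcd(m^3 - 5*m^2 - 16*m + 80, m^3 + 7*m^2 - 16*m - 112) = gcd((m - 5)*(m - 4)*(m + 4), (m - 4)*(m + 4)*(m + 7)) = m^2 - 16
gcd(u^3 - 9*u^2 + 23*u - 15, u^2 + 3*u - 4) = u - 1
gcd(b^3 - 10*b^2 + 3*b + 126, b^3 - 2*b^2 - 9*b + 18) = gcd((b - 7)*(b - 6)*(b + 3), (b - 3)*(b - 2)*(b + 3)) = b + 3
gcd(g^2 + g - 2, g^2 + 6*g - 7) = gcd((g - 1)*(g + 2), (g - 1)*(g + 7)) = g - 1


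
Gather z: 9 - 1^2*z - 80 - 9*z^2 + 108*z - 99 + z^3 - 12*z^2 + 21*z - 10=z^3 - 21*z^2 + 128*z - 180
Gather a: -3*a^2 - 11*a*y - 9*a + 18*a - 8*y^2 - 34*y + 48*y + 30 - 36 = -3*a^2 + a*(9 - 11*y) - 8*y^2 + 14*y - 6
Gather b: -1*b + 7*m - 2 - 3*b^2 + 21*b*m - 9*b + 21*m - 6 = -3*b^2 + b*(21*m - 10) + 28*m - 8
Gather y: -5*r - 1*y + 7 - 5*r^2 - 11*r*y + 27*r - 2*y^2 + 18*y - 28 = -5*r^2 + 22*r - 2*y^2 + y*(17 - 11*r) - 21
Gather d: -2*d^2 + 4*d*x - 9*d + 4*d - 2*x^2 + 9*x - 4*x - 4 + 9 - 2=-2*d^2 + d*(4*x - 5) - 2*x^2 + 5*x + 3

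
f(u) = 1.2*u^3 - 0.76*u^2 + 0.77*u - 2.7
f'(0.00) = 0.77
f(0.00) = -2.70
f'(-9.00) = 306.05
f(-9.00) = -945.99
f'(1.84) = 10.16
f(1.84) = 3.62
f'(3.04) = 29.42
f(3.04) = 26.33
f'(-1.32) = 9.05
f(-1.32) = -7.80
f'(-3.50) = 50.19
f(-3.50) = -66.16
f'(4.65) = 71.54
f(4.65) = 105.10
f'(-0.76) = 4.00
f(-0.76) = -4.25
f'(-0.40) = 1.95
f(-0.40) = -3.21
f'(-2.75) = 32.18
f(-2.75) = -35.52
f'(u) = 3.6*u^2 - 1.52*u + 0.77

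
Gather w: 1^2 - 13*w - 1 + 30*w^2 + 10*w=30*w^2 - 3*w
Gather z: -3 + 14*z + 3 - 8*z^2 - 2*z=-8*z^2 + 12*z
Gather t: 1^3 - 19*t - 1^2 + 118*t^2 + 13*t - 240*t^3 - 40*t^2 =-240*t^3 + 78*t^2 - 6*t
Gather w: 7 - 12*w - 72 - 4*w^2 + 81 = -4*w^2 - 12*w + 16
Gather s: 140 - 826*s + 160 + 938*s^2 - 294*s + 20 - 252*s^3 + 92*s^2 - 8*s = -252*s^3 + 1030*s^2 - 1128*s + 320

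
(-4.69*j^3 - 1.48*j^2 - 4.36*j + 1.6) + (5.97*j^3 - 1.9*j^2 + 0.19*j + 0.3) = 1.28*j^3 - 3.38*j^2 - 4.17*j + 1.9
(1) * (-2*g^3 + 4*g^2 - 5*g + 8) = -2*g^3 + 4*g^2 - 5*g + 8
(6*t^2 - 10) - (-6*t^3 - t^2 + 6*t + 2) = 6*t^3 + 7*t^2 - 6*t - 12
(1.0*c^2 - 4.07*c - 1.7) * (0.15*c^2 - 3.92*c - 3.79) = 0.15*c^4 - 4.5305*c^3 + 11.9094*c^2 + 22.0893*c + 6.443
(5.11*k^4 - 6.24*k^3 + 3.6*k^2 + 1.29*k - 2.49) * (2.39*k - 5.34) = 12.2129*k^5 - 42.201*k^4 + 41.9256*k^3 - 16.1409*k^2 - 12.8397*k + 13.2966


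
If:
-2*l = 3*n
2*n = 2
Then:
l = -3/2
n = 1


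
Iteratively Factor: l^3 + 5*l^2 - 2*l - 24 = (l + 3)*(l^2 + 2*l - 8) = (l - 2)*(l + 3)*(l + 4)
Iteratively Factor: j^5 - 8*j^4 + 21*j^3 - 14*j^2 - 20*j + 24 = (j - 2)*(j^4 - 6*j^3 + 9*j^2 + 4*j - 12) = (j - 2)^2*(j^3 - 4*j^2 + j + 6) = (j - 2)^2*(j + 1)*(j^2 - 5*j + 6) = (j - 2)^3*(j + 1)*(j - 3)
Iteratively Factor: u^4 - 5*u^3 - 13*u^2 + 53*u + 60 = (u - 4)*(u^3 - u^2 - 17*u - 15) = (u - 4)*(u + 3)*(u^2 - 4*u - 5) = (u - 5)*(u - 4)*(u + 3)*(u + 1)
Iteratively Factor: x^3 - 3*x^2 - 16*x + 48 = (x + 4)*(x^2 - 7*x + 12) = (x - 4)*(x + 4)*(x - 3)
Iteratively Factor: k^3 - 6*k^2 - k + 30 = (k - 3)*(k^2 - 3*k - 10) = (k - 3)*(k + 2)*(k - 5)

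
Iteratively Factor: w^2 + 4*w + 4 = (w + 2)*(w + 2)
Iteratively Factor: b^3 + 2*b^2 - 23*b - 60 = (b - 5)*(b^2 + 7*b + 12) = (b - 5)*(b + 3)*(b + 4)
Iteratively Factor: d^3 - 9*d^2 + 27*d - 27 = (d - 3)*(d^2 - 6*d + 9) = (d - 3)^2*(d - 3)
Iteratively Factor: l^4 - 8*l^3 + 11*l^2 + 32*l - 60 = (l - 5)*(l^3 - 3*l^2 - 4*l + 12) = (l - 5)*(l - 2)*(l^2 - l - 6) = (l - 5)*(l - 2)*(l + 2)*(l - 3)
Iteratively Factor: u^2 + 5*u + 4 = (u + 1)*(u + 4)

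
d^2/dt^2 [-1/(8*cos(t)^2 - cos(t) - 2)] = (-256*sin(t)^4 + 193*sin(t)^2 - 28*cos(t) + 6*cos(3*t) + 97)/(8*sin(t)^2 + cos(t) - 6)^3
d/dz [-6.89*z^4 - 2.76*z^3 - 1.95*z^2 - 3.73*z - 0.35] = -27.56*z^3 - 8.28*z^2 - 3.9*z - 3.73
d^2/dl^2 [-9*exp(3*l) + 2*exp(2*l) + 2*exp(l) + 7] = (-81*exp(2*l) + 8*exp(l) + 2)*exp(l)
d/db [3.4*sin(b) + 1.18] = 3.4*cos(b)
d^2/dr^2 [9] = 0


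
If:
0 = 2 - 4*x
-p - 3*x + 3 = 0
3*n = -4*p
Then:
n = -2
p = 3/2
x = 1/2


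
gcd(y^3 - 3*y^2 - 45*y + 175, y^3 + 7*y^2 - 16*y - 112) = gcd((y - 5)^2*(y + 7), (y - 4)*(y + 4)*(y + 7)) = y + 7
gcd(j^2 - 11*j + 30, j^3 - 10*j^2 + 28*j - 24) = j - 6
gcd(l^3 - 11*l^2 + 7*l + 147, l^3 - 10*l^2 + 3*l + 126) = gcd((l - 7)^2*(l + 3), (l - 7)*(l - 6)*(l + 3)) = l^2 - 4*l - 21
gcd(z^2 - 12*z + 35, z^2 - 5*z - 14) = z - 7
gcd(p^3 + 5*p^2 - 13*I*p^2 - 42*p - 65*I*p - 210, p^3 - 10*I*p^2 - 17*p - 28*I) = p - 7*I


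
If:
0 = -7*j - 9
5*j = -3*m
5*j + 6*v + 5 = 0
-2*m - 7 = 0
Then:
No Solution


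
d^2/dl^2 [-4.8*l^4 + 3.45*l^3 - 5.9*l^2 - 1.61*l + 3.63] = -57.6*l^2 + 20.7*l - 11.8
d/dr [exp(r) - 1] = exp(r)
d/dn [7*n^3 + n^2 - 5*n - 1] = 21*n^2 + 2*n - 5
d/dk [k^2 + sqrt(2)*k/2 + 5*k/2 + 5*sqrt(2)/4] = 2*k + sqrt(2)/2 + 5/2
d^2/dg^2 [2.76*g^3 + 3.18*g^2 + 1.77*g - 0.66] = 16.56*g + 6.36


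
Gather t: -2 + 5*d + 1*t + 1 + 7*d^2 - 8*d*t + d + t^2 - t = 7*d^2 - 8*d*t + 6*d + t^2 - 1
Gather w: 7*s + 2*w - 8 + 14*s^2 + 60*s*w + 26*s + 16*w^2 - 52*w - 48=14*s^2 + 33*s + 16*w^2 + w*(60*s - 50) - 56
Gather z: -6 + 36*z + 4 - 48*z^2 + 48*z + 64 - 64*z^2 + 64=-112*z^2 + 84*z + 126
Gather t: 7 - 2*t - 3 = 4 - 2*t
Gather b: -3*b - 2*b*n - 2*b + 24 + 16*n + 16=b*(-2*n - 5) + 16*n + 40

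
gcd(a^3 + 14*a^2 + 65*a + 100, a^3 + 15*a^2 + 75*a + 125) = a^2 + 10*a + 25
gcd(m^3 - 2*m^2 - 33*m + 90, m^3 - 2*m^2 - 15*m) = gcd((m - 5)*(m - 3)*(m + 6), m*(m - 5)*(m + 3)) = m - 5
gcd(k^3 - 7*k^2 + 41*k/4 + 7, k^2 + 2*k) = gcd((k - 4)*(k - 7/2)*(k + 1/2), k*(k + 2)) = 1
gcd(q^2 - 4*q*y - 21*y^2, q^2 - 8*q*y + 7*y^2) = -q + 7*y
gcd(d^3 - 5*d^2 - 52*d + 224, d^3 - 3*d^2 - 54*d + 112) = d^2 - d - 56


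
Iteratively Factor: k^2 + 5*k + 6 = (k + 3)*(k + 2)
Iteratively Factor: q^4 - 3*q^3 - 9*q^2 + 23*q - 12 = (q - 1)*(q^3 - 2*q^2 - 11*q + 12) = (q - 1)*(q + 3)*(q^2 - 5*q + 4) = (q - 1)^2*(q + 3)*(q - 4)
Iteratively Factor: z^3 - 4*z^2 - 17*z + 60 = (z + 4)*(z^2 - 8*z + 15) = (z - 3)*(z + 4)*(z - 5)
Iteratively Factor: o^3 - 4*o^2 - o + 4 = (o + 1)*(o^2 - 5*o + 4) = (o - 1)*(o + 1)*(o - 4)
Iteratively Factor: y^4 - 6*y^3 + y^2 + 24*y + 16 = (y - 4)*(y^3 - 2*y^2 - 7*y - 4) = (y - 4)*(y + 1)*(y^2 - 3*y - 4) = (y - 4)*(y + 1)^2*(y - 4)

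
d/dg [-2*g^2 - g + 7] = -4*g - 1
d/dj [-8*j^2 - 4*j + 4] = -16*j - 4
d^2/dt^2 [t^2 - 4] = 2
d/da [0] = 0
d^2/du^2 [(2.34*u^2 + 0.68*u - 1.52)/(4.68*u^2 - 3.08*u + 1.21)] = (97.246656*u^3 - 279.2556*u^2 + 108.355104*u + 0.296691999999993)/(102.503232*u^6 - 202.378176*u^5 + 212.694768*u^4 - 133.866656*u^3 + 54.991596*u^2 - 13.528284*u + 1.771561)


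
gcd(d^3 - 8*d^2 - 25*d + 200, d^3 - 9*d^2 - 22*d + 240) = d^2 - 3*d - 40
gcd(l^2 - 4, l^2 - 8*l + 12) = l - 2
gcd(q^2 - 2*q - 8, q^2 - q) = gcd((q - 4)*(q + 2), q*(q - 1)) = 1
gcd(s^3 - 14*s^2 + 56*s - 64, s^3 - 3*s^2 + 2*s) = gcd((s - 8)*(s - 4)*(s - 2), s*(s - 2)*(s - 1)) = s - 2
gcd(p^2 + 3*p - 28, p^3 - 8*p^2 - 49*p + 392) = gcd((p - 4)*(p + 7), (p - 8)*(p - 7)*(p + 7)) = p + 7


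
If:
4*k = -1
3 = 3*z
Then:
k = -1/4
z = 1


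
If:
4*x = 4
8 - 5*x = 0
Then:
No Solution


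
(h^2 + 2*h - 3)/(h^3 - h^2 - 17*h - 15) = (h - 1)/(h^2 - 4*h - 5)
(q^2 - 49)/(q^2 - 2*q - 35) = (q + 7)/(q + 5)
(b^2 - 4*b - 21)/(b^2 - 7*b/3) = 3*(b^2 - 4*b - 21)/(b*(3*b - 7))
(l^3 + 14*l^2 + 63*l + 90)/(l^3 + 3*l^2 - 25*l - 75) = (l + 6)/(l - 5)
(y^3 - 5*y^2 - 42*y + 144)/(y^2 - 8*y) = y + 3 - 18/y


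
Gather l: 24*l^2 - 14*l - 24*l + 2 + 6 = 24*l^2 - 38*l + 8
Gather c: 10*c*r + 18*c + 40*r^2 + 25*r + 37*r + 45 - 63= c*(10*r + 18) + 40*r^2 + 62*r - 18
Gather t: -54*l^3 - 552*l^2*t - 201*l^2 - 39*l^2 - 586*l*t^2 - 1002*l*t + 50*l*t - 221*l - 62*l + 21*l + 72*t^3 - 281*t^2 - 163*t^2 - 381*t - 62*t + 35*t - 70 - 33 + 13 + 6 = -54*l^3 - 240*l^2 - 262*l + 72*t^3 + t^2*(-586*l - 444) + t*(-552*l^2 - 952*l - 408) - 84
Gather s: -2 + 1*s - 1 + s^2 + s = s^2 + 2*s - 3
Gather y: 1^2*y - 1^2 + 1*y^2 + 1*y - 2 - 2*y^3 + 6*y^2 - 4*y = -2*y^3 + 7*y^2 - 2*y - 3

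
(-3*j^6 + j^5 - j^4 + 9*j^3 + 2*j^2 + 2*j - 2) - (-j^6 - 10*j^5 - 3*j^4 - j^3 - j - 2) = -2*j^6 + 11*j^5 + 2*j^4 + 10*j^3 + 2*j^2 + 3*j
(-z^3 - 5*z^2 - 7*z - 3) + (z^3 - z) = -5*z^2 - 8*z - 3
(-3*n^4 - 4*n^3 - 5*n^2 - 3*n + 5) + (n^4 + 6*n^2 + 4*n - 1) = -2*n^4 - 4*n^3 + n^2 + n + 4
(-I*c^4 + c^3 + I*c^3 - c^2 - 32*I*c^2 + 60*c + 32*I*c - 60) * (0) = 0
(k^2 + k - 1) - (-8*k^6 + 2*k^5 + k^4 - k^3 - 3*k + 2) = 8*k^6 - 2*k^5 - k^4 + k^3 + k^2 + 4*k - 3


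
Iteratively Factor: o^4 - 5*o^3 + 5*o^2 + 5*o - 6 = (o - 1)*(o^3 - 4*o^2 + o + 6) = (o - 1)*(o + 1)*(o^2 - 5*o + 6) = (o - 2)*(o - 1)*(o + 1)*(o - 3)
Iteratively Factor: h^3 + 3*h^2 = (h + 3)*(h^2) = h*(h + 3)*(h)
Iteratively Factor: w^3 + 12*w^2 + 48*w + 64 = (w + 4)*(w^2 + 8*w + 16) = (w + 4)^2*(w + 4)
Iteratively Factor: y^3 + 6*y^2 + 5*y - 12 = (y + 3)*(y^2 + 3*y - 4) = (y - 1)*(y + 3)*(y + 4)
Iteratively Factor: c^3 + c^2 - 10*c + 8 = (c - 2)*(c^2 + 3*c - 4) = (c - 2)*(c - 1)*(c + 4)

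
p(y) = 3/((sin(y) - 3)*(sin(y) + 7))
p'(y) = -3*cos(y)/((sin(y) - 3)*(sin(y) + 7)^2) - 3*cos(y)/((sin(y) - 3)^2*(sin(y) + 7)) = -6*(sin(y) + 2)*cos(y)/((sin(y) - 3)^2*(sin(y) + 7)^2)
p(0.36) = -0.15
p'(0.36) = -0.03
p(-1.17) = -0.13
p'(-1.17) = -0.00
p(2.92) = -0.15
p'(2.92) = 0.03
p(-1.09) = -0.13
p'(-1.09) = -0.01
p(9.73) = -0.14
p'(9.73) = 0.02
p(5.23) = -0.13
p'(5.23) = -0.01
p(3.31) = -0.14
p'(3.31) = 0.02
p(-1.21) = -0.13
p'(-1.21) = -0.00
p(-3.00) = -0.14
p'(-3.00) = 0.02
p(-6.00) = -0.15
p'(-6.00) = -0.03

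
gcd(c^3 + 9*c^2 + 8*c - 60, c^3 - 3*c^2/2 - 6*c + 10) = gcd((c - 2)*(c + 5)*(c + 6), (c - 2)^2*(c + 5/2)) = c - 2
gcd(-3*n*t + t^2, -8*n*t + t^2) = t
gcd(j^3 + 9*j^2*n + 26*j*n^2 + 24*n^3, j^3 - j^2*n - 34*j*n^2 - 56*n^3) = j^2 + 6*j*n + 8*n^2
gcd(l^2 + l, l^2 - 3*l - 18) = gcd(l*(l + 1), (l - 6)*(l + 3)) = 1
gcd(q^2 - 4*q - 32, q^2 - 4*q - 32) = q^2 - 4*q - 32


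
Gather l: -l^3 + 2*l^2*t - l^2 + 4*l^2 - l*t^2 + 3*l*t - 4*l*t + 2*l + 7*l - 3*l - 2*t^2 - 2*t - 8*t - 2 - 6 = -l^3 + l^2*(2*t + 3) + l*(-t^2 - t + 6) - 2*t^2 - 10*t - 8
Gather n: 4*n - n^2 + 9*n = -n^2 + 13*n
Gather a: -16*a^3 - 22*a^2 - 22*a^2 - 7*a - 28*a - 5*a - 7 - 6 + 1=-16*a^3 - 44*a^2 - 40*a - 12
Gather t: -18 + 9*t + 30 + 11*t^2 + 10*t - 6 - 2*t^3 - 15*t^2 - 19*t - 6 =-2*t^3 - 4*t^2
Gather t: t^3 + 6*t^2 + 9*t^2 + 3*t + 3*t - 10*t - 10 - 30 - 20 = t^3 + 15*t^2 - 4*t - 60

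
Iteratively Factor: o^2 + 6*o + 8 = (o + 2)*(o + 4)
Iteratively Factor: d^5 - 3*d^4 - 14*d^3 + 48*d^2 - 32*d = (d - 2)*(d^4 - d^3 - 16*d^2 + 16*d) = d*(d - 2)*(d^3 - d^2 - 16*d + 16) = d*(d - 4)*(d - 2)*(d^2 + 3*d - 4) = d*(d - 4)*(d - 2)*(d - 1)*(d + 4)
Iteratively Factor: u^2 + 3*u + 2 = (u + 1)*(u + 2)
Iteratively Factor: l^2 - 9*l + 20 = (l - 4)*(l - 5)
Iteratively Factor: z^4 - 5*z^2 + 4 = (z + 2)*(z^3 - 2*z^2 - z + 2) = (z - 1)*(z + 2)*(z^2 - z - 2) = (z - 2)*(z - 1)*(z + 2)*(z + 1)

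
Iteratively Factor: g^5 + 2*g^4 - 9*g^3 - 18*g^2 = (g + 3)*(g^4 - g^3 - 6*g^2) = g*(g + 3)*(g^3 - g^2 - 6*g) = g^2*(g + 3)*(g^2 - g - 6) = g^2*(g + 2)*(g + 3)*(g - 3)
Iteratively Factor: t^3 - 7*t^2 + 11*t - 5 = (t - 5)*(t^2 - 2*t + 1) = (t - 5)*(t - 1)*(t - 1)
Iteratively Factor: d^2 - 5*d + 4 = (d - 4)*(d - 1)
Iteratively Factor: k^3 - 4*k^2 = (k)*(k^2 - 4*k) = k^2*(k - 4)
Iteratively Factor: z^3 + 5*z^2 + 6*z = (z + 2)*(z^2 + 3*z) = z*(z + 2)*(z + 3)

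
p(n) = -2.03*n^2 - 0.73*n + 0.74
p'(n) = -4.06*n - 0.73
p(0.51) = -0.16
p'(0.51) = -2.80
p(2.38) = -12.50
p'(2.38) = -10.39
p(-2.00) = -5.92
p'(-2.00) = 7.39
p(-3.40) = -20.24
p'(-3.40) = 13.07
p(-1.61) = -3.35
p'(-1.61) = 5.81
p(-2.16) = -7.15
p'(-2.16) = 8.04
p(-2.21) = -7.56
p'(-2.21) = 8.24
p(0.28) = 0.38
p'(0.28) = -1.87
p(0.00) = 0.74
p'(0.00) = -0.73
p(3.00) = -19.72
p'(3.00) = -12.91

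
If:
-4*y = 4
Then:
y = -1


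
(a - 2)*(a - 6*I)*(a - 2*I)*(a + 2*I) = a^4 - 2*a^3 - 6*I*a^3 + 4*a^2 + 12*I*a^2 - 8*a - 24*I*a + 48*I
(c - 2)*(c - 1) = c^2 - 3*c + 2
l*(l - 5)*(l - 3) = l^3 - 8*l^2 + 15*l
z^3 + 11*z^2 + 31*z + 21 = (z + 1)*(z + 3)*(z + 7)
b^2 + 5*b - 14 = (b - 2)*(b + 7)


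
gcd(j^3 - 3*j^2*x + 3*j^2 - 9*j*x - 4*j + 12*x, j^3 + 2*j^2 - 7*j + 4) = j^2 + 3*j - 4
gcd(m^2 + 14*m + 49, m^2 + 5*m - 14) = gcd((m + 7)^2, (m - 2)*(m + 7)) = m + 7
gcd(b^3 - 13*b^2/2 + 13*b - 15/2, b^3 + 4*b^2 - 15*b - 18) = b - 3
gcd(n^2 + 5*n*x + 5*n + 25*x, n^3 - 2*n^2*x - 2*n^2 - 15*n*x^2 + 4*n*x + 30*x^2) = 1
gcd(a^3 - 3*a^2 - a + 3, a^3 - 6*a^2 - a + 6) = a^2 - 1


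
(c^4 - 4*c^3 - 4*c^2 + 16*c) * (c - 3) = c^5 - 7*c^4 + 8*c^3 + 28*c^2 - 48*c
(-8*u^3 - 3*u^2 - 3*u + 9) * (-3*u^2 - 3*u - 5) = 24*u^5 + 33*u^4 + 58*u^3 - 3*u^2 - 12*u - 45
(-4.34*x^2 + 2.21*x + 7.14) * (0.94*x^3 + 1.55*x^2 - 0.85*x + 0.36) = -4.0796*x^5 - 4.6496*x^4 + 13.8261*x^3 + 7.6261*x^2 - 5.2734*x + 2.5704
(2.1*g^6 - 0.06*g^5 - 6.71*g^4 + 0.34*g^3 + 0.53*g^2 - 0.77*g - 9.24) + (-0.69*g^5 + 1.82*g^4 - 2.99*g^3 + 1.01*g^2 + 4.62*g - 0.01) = 2.1*g^6 - 0.75*g^5 - 4.89*g^4 - 2.65*g^3 + 1.54*g^2 + 3.85*g - 9.25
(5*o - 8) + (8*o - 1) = 13*o - 9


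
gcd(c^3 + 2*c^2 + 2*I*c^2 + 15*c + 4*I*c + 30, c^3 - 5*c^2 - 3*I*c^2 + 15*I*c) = c - 3*I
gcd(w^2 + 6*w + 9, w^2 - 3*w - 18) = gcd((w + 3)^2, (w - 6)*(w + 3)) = w + 3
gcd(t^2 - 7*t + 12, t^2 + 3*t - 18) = t - 3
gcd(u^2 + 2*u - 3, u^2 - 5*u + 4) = u - 1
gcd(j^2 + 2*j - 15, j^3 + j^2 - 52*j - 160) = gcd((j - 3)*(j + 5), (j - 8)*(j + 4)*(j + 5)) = j + 5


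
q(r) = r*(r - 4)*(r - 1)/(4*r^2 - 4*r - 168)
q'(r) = r*(4 - 8*r)*(r - 4)*(r - 1)/(4*r^2 - 4*r - 168)^2 + r*(r - 4)/(4*r^2 - 4*r - 168) + r*(r - 1)/(4*r^2 - 4*r - 168) + (r - 4)*(r - 1)/(4*r^2 - 4*r - 168) = (r^4 - 2*r^3 - 125*r^2 + 420*r - 168)/(4*(r^4 - 2*r^3 - 83*r^2 + 84*r + 1764))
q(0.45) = -0.01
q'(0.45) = -0.00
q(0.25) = -0.00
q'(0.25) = -0.01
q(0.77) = -0.00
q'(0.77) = 0.01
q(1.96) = 0.02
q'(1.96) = 0.03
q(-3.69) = 1.35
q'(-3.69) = -1.28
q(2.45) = 0.04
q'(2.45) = 0.02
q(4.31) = -0.04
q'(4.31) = -0.16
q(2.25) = 0.03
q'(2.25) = 0.02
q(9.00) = 3.00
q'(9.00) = -0.39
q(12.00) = 2.93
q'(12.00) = 0.13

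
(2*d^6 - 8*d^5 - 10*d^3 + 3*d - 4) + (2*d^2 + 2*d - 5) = 2*d^6 - 8*d^5 - 10*d^3 + 2*d^2 + 5*d - 9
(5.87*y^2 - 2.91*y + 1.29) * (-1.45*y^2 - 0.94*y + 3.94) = -8.5115*y^4 - 1.2983*y^3 + 23.9927*y^2 - 12.678*y + 5.0826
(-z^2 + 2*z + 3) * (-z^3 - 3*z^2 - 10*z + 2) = z^5 + z^4 + z^3 - 31*z^2 - 26*z + 6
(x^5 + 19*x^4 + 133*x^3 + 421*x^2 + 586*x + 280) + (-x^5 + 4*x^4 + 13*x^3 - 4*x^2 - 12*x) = 23*x^4 + 146*x^3 + 417*x^2 + 574*x + 280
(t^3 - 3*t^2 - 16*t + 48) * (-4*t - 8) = -4*t^4 + 4*t^3 + 88*t^2 - 64*t - 384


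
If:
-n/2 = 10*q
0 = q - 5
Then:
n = -100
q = 5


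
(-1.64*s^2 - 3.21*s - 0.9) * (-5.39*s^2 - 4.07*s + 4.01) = 8.8396*s^4 + 23.9767*s^3 + 11.3393*s^2 - 9.2091*s - 3.609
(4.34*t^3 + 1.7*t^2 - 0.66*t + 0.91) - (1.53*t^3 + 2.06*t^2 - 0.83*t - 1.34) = 2.81*t^3 - 0.36*t^2 + 0.17*t + 2.25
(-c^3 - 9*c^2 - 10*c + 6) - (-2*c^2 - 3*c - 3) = -c^3 - 7*c^2 - 7*c + 9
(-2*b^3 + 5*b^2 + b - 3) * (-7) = 14*b^3 - 35*b^2 - 7*b + 21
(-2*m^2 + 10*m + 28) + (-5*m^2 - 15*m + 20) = -7*m^2 - 5*m + 48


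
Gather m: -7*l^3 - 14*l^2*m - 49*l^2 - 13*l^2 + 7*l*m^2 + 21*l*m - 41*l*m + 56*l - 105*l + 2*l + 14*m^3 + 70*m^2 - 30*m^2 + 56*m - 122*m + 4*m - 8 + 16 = -7*l^3 - 62*l^2 - 47*l + 14*m^3 + m^2*(7*l + 40) + m*(-14*l^2 - 20*l - 62) + 8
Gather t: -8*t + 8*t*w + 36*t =t*(8*w + 28)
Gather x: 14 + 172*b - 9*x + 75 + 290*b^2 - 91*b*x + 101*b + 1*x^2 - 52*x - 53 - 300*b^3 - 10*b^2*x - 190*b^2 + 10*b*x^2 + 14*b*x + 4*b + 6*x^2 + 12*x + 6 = -300*b^3 + 100*b^2 + 277*b + x^2*(10*b + 7) + x*(-10*b^2 - 77*b - 49) + 42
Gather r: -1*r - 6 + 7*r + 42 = 6*r + 36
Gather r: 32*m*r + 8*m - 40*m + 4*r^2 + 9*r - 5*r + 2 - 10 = -32*m + 4*r^2 + r*(32*m + 4) - 8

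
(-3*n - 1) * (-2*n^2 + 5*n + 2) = 6*n^3 - 13*n^2 - 11*n - 2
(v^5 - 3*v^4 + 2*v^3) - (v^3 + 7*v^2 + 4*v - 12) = v^5 - 3*v^4 + v^3 - 7*v^2 - 4*v + 12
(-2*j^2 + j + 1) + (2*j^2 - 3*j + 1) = 2 - 2*j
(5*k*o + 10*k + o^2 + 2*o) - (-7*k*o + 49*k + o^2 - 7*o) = 12*k*o - 39*k + 9*o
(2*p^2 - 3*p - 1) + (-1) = 2*p^2 - 3*p - 2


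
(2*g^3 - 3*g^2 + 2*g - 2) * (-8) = -16*g^3 + 24*g^2 - 16*g + 16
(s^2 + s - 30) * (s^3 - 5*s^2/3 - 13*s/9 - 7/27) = s^5 - 2*s^4/3 - 298*s^3/9 + 1304*s^2/27 + 1163*s/27 + 70/9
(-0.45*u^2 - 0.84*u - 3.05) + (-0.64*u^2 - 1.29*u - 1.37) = -1.09*u^2 - 2.13*u - 4.42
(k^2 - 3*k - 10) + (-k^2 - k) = -4*k - 10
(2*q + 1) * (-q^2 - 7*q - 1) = -2*q^3 - 15*q^2 - 9*q - 1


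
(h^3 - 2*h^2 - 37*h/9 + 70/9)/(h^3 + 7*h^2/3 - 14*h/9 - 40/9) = (9*h^2 - 36*h + 35)/(9*h^2 + 3*h - 20)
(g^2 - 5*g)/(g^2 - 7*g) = (g - 5)/(g - 7)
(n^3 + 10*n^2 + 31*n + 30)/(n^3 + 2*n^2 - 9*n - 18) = (n + 5)/(n - 3)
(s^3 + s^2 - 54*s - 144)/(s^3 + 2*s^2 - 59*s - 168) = (s + 6)/(s + 7)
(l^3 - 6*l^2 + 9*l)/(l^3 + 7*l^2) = (l^2 - 6*l + 9)/(l*(l + 7))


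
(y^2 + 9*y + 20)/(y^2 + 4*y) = (y + 5)/y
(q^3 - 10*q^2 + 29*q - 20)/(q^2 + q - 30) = (q^2 - 5*q + 4)/(q + 6)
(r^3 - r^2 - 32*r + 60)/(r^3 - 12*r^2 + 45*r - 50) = (r + 6)/(r - 5)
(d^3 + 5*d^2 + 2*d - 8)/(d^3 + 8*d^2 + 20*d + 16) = (d - 1)/(d + 2)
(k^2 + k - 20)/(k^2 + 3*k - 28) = (k + 5)/(k + 7)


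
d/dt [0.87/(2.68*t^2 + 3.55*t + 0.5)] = (-4.6632*t - 3.0885)/(2.68*t^2 + 3.55*t + 0.5)^2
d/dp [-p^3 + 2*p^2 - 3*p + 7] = -3*p^2 + 4*p - 3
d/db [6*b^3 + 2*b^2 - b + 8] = 18*b^2 + 4*b - 1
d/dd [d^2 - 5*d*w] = 2*d - 5*w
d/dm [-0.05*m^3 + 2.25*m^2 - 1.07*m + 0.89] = -0.15*m^2 + 4.5*m - 1.07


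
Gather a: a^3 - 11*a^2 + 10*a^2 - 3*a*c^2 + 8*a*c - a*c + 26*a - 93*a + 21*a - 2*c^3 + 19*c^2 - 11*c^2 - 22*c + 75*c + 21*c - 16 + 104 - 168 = a^3 - a^2 + a*(-3*c^2 + 7*c - 46) - 2*c^3 + 8*c^2 + 74*c - 80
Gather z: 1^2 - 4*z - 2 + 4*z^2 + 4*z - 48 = 4*z^2 - 49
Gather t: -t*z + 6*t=t*(6 - z)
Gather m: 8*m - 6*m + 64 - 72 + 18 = 2*m + 10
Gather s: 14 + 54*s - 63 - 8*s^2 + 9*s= -8*s^2 + 63*s - 49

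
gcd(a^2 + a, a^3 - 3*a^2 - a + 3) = a + 1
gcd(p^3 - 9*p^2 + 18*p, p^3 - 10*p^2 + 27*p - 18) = p^2 - 9*p + 18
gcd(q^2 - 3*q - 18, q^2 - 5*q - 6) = q - 6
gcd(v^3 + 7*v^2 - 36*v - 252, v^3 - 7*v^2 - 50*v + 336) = v^2 + v - 42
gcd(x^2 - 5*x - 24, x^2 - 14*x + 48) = x - 8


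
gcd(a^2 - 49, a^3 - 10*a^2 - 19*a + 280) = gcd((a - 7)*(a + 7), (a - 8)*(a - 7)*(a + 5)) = a - 7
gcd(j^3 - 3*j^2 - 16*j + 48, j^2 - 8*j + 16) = j - 4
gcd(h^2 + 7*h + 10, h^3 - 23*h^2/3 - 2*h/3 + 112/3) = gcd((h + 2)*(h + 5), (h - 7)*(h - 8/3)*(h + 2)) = h + 2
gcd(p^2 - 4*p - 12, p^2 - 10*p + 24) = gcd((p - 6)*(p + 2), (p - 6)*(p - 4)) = p - 6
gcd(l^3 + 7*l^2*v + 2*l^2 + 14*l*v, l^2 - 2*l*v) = l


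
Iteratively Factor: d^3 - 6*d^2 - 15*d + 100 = (d - 5)*(d^2 - d - 20) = (d - 5)^2*(d + 4)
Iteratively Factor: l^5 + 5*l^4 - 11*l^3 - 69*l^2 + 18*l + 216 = (l + 3)*(l^4 + 2*l^3 - 17*l^2 - 18*l + 72) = (l + 3)*(l + 4)*(l^3 - 2*l^2 - 9*l + 18) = (l - 2)*(l + 3)*(l + 4)*(l^2 - 9) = (l - 3)*(l - 2)*(l + 3)*(l + 4)*(l + 3)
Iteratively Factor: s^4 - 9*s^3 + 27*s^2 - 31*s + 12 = (s - 3)*(s^3 - 6*s^2 + 9*s - 4) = (s - 3)*(s - 1)*(s^2 - 5*s + 4) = (s - 3)*(s - 1)^2*(s - 4)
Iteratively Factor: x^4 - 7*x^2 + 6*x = (x - 1)*(x^3 + x^2 - 6*x) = x*(x - 1)*(x^2 + x - 6) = x*(x - 1)*(x + 3)*(x - 2)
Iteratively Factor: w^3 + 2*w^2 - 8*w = (w - 2)*(w^2 + 4*w) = w*(w - 2)*(w + 4)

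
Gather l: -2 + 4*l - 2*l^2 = -2*l^2 + 4*l - 2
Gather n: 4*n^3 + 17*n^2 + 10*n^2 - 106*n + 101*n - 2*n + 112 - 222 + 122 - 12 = 4*n^3 + 27*n^2 - 7*n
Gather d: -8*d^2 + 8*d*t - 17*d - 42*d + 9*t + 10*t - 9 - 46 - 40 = -8*d^2 + d*(8*t - 59) + 19*t - 95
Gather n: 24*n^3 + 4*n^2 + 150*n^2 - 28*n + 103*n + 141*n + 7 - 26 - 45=24*n^3 + 154*n^2 + 216*n - 64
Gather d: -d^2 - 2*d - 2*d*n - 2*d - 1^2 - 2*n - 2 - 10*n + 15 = -d^2 + d*(-2*n - 4) - 12*n + 12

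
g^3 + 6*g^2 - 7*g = g*(g - 1)*(g + 7)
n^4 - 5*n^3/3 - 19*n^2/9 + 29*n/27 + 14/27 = (n - 7/3)*(n - 2/3)*(n + 1/3)*(n + 1)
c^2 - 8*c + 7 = (c - 7)*(c - 1)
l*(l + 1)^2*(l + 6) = l^4 + 8*l^3 + 13*l^2 + 6*l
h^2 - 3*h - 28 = (h - 7)*(h + 4)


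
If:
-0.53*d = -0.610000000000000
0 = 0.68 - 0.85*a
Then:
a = 0.80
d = 1.15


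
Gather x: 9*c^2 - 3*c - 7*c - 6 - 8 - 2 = 9*c^2 - 10*c - 16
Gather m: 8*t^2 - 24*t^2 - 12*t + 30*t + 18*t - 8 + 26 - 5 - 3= -16*t^2 + 36*t + 10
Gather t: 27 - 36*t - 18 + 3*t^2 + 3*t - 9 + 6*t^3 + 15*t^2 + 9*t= 6*t^3 + 18*t^2 - 24*t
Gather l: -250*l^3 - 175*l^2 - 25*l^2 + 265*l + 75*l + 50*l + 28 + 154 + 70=-250*l^3 - 200*l^2 + 390*l + 252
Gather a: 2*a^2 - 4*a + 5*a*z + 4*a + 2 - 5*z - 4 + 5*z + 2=2*a^2 + 5*a*z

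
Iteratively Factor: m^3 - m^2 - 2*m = (m + 1)*(m^2 - 2*m) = m*(m + 1)*(m - 2)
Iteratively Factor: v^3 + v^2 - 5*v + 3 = (v - 1)*(v^2 + 2*v - 3) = (v - 1)*(v + 3)*(v - 1)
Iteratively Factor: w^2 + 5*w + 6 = (w + 2)*(w + 3)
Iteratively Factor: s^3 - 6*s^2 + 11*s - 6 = (s - 2)*(s^2 - 4*s + 3) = (s - 2)*(s - 1)*(s - 3)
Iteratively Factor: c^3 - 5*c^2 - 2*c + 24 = (c - 3)*(c^2 - 2*c - 8) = (c - 4)*(c - 3)*(c + 2)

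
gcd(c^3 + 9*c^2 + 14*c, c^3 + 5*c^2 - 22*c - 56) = c^2 + 9*c + 14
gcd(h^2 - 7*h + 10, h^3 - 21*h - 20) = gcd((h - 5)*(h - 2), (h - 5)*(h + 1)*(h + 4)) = h - 5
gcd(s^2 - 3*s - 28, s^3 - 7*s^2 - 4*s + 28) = s - 7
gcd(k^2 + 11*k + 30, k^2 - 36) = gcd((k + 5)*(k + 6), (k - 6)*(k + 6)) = k + 6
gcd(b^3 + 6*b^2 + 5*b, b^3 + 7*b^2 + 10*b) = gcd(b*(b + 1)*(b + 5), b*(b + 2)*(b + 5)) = b^2 + 5*b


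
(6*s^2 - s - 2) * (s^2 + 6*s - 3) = 6*s^4 + 35*s^3 - 26*s^2 - 9*s + 6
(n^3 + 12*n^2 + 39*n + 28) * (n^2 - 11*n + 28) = n^5 + n^4 - 65*n^3 - 65*n^2 + 784*n + 784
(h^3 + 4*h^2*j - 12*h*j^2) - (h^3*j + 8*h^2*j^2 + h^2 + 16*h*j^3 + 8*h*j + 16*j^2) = -h^3*j + h^3 - 8*h^2*j^2 + 4*h^2*j - h^2 - 16*h*j^3 - 12*h*j^2 - 8*h*j - 16*j^2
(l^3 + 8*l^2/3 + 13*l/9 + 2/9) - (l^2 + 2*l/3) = l^3 + 5*l^2/3 + 7*l/9 + 2/9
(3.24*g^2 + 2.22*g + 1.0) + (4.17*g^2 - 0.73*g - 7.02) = 7.41*g^2 + 1.49*g - 6.02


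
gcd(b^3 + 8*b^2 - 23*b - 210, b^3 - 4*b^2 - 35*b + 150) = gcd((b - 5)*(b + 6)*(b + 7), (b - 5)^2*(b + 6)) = b^2 + b - 30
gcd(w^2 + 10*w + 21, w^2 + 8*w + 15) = w + 3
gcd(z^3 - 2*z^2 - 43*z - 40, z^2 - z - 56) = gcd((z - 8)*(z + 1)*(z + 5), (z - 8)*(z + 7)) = z - 8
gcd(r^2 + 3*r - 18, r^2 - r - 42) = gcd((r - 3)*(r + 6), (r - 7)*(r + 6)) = r + 6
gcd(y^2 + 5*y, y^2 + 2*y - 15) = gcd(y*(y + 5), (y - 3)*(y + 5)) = y + 5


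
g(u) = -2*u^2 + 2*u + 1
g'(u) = 2 - 4*u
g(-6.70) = -102.18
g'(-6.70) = 28.80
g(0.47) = 1.50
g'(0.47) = 0.12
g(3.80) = -20.28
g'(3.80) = -13.20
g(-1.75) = -8.62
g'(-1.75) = 9.00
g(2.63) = -7.57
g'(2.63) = -8.52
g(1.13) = 0.71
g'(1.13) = -2.52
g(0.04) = 1.08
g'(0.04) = 1.84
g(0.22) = 1.34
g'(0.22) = 1.12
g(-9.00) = -179.00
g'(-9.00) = 38.00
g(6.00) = -59.00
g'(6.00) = -22.00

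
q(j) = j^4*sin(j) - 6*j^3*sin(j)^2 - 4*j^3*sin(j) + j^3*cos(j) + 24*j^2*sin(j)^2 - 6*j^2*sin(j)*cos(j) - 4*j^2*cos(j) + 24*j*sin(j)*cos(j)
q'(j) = j^4*cos(j) - 12*j^3*sin(j)*cos(j) + 3*j^3*sin(j) - 4*j^3*cos(j) - 12*j^2*sin(j)^2 + 48*j^2*sin(j)*cos(j) - 8*j^2*sin(j) - 6*j^2*cos(j)^2 + 3*j^2*cos(j) + 24*j*sin(j)^2 - 12*j*sin(j)*cos(j) + 24*j*cos(j)^2 - 8*j*cos(j) + 24*sin(j)*cos(j)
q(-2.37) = 25.62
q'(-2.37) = 106.57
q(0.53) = 5.21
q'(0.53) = 19.11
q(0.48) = 4.29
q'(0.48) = 17.46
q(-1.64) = 62.98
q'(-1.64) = -24.51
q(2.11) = 15.72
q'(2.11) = -35.11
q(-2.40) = 22.43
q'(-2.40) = 105.70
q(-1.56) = 60.48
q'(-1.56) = -37.56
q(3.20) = 10.77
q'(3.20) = 40.14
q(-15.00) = -28450.08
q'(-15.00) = -18401.35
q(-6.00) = 329.93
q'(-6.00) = 2770.11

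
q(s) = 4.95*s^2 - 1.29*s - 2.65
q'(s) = 9.9*s - 1.29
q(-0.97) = 3.26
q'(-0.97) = -10.89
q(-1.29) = 7.25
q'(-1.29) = -14.06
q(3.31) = 47.31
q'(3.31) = 31.48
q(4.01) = 71.77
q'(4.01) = 38.41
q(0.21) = -2.70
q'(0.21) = 0.79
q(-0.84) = 1.93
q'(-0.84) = -9.61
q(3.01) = 38.31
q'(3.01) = 28.51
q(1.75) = 10.25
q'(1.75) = 16.04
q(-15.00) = 1130.45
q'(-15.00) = -149.79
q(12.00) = 694.67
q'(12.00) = 117.51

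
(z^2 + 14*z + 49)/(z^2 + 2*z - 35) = (z + 7)/(z - 5)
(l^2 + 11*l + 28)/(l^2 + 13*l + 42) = (l + 4)/(l + 6)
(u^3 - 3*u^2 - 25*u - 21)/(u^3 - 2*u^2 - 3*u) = (u^2 - 4*u - 21)/(u*(u - 3))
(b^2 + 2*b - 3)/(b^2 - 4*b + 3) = (b + 3)/(b - 3)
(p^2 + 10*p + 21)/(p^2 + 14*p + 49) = (p + 3)/(p + 7)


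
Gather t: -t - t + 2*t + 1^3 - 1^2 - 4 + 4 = 0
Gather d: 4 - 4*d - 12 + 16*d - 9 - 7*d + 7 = 5*d - 10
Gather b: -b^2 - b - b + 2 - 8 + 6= -b^2 - 2*b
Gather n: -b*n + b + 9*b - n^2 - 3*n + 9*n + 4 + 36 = 10*b - n^2 + n*(6 - b) + 40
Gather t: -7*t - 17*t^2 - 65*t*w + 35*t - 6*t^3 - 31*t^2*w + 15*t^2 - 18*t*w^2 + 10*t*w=-6*t^3 + t^2*(-31*w - 2) + t*(-18*w^2 - 55*w + 28)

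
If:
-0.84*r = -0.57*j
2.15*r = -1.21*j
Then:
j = 0.00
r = 0.00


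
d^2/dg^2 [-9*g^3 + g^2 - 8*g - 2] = 2 - 54*g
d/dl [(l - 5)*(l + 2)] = 2*l - 3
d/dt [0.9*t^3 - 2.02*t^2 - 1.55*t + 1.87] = 2.7*t^2 - 4.04*t - 1.55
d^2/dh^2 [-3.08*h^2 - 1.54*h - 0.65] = -6.16000000000000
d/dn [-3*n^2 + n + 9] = 1 - 6*n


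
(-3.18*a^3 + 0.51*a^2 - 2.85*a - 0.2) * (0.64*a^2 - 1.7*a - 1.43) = -2.0352*a^5 + 5.7324*a^4 + 1.8564*a^3 + 3.9877*a^2 + 4.4155*a + 0.286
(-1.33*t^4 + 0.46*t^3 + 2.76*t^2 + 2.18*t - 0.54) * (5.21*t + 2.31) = -6.9293*t^5 - 0.6757*t^4 + 15.4422*t^3 + 17.7334*t^2 + 2.2224*t - 1.2474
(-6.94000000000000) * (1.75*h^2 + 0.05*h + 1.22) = -12.145*h^2 - 0.347*h - 8.4668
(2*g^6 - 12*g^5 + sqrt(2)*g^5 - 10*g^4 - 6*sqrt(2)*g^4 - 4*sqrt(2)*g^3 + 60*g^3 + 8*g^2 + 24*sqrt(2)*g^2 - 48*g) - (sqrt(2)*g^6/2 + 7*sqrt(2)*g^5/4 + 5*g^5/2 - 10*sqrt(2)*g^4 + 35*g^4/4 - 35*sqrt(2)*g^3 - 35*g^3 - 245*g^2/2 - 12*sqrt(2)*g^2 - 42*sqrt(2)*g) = -sqrt(2)*g^6/2 + 2*g^6 - 29*g^5/2 - 3*sqrt(2)*g^5/4 - 75*g^4/4 + 4*sqrt(2)*g^4 + 31*sqrt(2)*g^3 + 95*g^3 + 36*sqrt(2)*g^2 + 261*g^2/2 - 48*g + 42*sqrt(2)*g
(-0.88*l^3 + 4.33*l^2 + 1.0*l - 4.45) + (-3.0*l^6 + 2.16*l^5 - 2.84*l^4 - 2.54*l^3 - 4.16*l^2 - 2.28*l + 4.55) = -3.0*l^6 + 2.16*l^5 - 2.84*l^4 - 3.42*l^3 + 0.17*l^2 - 1.28*l + 0.0999999999999996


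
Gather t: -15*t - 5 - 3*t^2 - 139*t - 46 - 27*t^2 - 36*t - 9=-30*t^2 - 190*t - 60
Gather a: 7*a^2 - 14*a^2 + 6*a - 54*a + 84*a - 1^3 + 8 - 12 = -7*a^2 + 36*a - 5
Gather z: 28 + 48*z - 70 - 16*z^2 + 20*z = -16*z^2 + 68*z - 42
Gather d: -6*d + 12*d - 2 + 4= 6*d + 2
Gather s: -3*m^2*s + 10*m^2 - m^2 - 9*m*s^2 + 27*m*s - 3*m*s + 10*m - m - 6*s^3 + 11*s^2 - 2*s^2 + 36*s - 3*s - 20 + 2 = 9*m^2 + 9*m - 6*s^3 + s^2*(9 - 9*m) + s*(-3*m^2 + 24*m + 33) - 18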